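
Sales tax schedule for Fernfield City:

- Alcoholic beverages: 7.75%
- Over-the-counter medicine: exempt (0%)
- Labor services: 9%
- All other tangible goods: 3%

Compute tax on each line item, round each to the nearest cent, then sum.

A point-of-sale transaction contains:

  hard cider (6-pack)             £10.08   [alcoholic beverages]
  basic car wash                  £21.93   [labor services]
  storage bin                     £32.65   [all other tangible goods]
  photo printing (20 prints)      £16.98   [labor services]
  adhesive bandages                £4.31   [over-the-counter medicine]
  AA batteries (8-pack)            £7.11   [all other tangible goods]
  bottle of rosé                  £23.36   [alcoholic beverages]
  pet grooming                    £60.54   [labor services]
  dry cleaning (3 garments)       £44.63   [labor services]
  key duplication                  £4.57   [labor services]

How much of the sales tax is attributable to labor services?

Basic car wash £21.93: labor services → 9% → £1.97
Photo printing (20 prints) £16.98: labor services → 9% → £1.53
Pet grooming £60.54: labor services → 9% → £5.45
Dry cleaning (3 garments) £44.63: labor services → 9% → £4.02
Key duplication £4.57: labor services → 9% → £0.41
Tax on labor services = £1.97 + £1.53 + £5.45 + £4.02 + £0.41 = £13.38

£13.38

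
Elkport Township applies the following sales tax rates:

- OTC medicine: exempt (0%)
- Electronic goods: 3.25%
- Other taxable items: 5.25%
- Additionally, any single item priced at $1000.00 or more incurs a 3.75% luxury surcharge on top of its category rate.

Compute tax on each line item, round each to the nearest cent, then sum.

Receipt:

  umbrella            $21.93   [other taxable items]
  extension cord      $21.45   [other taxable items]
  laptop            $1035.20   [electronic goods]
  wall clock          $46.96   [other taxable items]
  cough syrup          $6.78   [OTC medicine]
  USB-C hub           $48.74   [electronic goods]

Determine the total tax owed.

$78.79

Umbrella $21.93: other taxable items → 5.25% → $1.15
Extension cord $21.45: other taxable items → 5.25% → $1.13
Laptop $1035.20: electronic goods → 3.25% + 3.75% surcharge = 7% → $72.46
Wall clock $46.96: other taxable items → 5.25% → $2.47
Cough syrup $6.78: OTC medicine → 0% → $0.00
USB-C hub $48.74: electronic goods → 3.25% → $1.58
Total tax = $1.15 + $1.13 + $72.46 + $2.47 + $1.58 = $78.79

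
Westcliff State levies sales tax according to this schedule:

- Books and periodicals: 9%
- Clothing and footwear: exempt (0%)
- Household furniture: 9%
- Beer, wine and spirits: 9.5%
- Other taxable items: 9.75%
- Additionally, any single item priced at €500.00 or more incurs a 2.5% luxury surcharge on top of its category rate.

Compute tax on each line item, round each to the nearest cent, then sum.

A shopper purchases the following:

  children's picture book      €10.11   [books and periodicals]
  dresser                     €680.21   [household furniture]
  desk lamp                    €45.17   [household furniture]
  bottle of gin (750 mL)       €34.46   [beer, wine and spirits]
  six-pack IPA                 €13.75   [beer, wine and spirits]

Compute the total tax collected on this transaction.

€87.78

Children's picture book €10.11: books and periodicals → 9% → €0.91
Dresser €680.21: household furniture → 9% + 2.5% surcharge = 11.5% → €78.22
Desk lamp €45.17: household furniture → 9% → €4.07
Bottle of gin (750 mL) €34.46: beer, wine and spirits → 9.5% → €3.27
Six-pack IPA €13.75: beer, wine and spirits → 9.5% → €1.31
Total tax = €0.91 + €78.22 + €4.07 + €3.27 + €1.31 = €87.78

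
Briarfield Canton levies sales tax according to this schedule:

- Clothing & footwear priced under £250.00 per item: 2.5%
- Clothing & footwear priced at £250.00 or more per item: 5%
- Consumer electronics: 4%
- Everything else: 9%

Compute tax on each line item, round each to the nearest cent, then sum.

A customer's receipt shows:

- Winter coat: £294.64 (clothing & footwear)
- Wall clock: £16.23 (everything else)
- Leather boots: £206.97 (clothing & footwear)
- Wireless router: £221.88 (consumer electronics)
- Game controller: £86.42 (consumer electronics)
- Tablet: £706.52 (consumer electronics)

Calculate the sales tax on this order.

£61.96

Winter coat £294.64: clothing & footwear, £250.00 or more → 5% → £14.73
Wall clock £16.23: everything else → 9% → £1.46
Leather boots £206.97: clothing & footwear, under £250.00 → 2.5% → £5.17
Wireless router £221.88: consumer electronics → 4% → £8.88
Game controller £86.42: consumer electronics → 4% → £3.46
Tablet £706.52: consumer electronics → 4% → £28.26
Total tax = £14.73 + £1.46 + £5.17 + £8.88 + £3.46 + £28.26 = £61.96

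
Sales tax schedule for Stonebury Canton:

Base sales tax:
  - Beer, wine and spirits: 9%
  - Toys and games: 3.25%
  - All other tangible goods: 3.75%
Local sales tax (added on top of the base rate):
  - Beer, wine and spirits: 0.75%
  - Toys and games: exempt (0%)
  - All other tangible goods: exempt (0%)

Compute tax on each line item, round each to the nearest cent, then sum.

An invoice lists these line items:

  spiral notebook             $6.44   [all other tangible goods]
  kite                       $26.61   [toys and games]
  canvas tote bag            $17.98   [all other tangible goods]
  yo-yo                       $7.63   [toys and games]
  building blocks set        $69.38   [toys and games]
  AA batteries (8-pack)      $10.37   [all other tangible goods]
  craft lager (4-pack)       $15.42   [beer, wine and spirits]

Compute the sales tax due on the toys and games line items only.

$3.36

Kite $26.61: toys and games → 3.25% + 0% local = 3.25% → $0.86
Yo-yo $7.63: toys and games → 3.25% + 0% local = 3.25% → $0.25
Building blocks set $69.38: toys and games → 3.25% + 0% local = 3.25% → $2.25
Tax on toys and games = $0.86 + $0.25 + $2.25 = $3.36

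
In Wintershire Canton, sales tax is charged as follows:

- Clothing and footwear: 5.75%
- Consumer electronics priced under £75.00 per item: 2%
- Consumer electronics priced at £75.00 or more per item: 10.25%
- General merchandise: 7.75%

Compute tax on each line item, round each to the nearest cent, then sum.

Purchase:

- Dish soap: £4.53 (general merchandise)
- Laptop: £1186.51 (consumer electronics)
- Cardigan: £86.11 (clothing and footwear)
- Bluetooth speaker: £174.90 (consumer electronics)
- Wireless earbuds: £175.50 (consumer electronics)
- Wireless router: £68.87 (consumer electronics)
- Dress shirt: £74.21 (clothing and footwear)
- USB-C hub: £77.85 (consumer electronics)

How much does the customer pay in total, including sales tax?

Dish soap £4.53: general merchandise → 7.75% → £0.35
Laptop £1186.51: consumer electronics, £75.00 or more → 10.25% → £121.62
Cardigan £86.11: clothing and footwear → 5.75% → £4.95
Bluetooth speaker £174.90: consumer electronics, £75.00 or more → 10.25% → £17.93
Wireless earbuds £175.50: consumer electronics, £75.00 or more → 10.25% → £17.99
Wireless router £68.87: consumer electronics, under £75.00 → 2% → £1.38
Dress shirt £74.21: clothing and footwear → 5.75% → £4.27
USB-C hub £77.85: consumer electronics, £75.00 or more → 10.25% → £7.98
Subtotal = £1848.48; tax = £176.47; total due = £2024.95

£2024.95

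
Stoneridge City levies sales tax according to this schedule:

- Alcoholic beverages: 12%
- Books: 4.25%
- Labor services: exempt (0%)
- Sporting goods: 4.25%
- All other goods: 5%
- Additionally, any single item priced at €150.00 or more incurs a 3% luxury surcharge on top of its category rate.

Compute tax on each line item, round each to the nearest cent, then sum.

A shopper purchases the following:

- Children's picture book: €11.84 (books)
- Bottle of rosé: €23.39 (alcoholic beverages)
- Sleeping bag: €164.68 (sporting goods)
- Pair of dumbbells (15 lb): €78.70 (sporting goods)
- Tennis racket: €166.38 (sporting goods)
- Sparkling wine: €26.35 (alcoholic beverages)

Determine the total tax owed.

€33.81

Children's picture book €11.84: books → 4.25% → €0.50
Bottle of rosé €23.39: alcoholic beverages → 12% → €2.81
Sleeping bag €164.68: sporting goods → 4.25% + 3% surcharge = 7.25% → €11.94
Pair of dumbbells (15 lb) €78.70: sporting goods → 4.25% → €3.34
Tennis racket €166.38: sporting goods → 4.25% + 3% surcharge = 7.25% → €12.06
Sparkling wine €26.35: alcoholic beverages → 12% → €3.16
Total tax = €0.50 + €2.81 + €11.94 + €3.34 + €12.06 + €3.16 = €33.81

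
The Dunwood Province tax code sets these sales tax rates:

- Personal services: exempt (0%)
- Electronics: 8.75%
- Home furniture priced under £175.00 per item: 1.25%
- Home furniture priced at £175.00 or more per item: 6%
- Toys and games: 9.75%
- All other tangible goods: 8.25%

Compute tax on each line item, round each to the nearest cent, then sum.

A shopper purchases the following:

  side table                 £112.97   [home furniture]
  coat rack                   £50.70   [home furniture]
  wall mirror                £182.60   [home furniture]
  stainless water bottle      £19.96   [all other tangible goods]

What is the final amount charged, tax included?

Side table £112.97: home furniture, under £175.00 → 1.25% → £1.41
Coat rack £50.70: home furniture, under £175.00 → 1.25% → £0.63
Wall mirror £182.60: home furniture, £175.00 or more → 6% → £10.96
Stainless water bottle £19.96: all other tangible goods → 8.25% → £1.65
Subtotal = £366.23; tax = £14.65; total due = £380.88

£380.88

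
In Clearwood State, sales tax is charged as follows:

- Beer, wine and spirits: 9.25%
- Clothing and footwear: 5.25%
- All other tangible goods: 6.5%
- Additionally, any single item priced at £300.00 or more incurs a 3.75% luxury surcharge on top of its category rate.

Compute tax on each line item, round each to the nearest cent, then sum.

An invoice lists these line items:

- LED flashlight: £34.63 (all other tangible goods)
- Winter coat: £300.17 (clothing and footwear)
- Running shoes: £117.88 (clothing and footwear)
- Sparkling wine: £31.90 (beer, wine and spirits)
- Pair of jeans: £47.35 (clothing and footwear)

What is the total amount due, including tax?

LED flashlight £34.63: all other tangible goods → 6.5% → £2.25
Winter coat £300.17: clothing and footwear → 5.25% + 3.75% surcharge = 9% → £27.02
Running shoes £117.88: clothing and footwear → 5.25% → £6.19
Sparkling wine £31.90: beer, wine and spirits → 9.25% → £2.95
Pair of jeans £47.35: clothing and footwear → 5.25% → £2.49
Subtotal = £531.93; tax = £40.90; total due = £572.83

£572.83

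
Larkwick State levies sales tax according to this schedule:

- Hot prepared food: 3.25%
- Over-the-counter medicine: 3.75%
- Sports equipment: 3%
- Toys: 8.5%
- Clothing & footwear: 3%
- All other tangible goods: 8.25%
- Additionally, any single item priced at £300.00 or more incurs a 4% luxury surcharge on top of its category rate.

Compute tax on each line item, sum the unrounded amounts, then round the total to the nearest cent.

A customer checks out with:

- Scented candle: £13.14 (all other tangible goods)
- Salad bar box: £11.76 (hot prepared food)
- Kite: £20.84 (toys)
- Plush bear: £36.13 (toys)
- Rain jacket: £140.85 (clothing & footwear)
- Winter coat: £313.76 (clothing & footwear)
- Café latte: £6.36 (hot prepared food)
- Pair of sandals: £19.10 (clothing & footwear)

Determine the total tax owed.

Scented candle £13.14: all other tangible goods → 8.25% → £1.08405
Salad bar box £11.76: hot prepared food → 3.25% → £0.3822
Kite £20.84: toys → 8.5% → £1.7714
Plush bear £36.13: toys → 8.5% → £3.07105
Rain jacket £140.85: clothing & footwear → 3% → £4.2255
Winter coat £313.76: clothing & footwear → 3% + 4% surcharge = 7% → £21.9632
Café latte £6.36: hot prepared food → 3.25% → £0.2067
Pair of sandals £19.10: clothing & footwear → 3% → £0.573
Unrounded tax sum = £33.2771 → £33.28

£33.28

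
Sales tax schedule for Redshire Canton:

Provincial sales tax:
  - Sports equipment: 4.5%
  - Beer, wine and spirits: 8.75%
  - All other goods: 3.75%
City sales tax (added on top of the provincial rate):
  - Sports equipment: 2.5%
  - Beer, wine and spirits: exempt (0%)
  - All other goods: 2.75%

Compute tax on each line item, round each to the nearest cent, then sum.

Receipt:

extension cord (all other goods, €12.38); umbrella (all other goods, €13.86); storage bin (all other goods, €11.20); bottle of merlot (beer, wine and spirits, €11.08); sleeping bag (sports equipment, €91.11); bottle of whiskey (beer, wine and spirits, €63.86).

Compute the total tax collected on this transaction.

Extension cord €12.38: all other goods → 3.75% + 2.75% city = 6.5% → €0.80
Umbrella €13.86: all other goods → 3.75% + 2.75% city = 6.5% → €0.90
Storage bin €11.20: all other goods → 3.75% + 2.75% city = 6.5% → €0.73
Bottle of merlot €11.08: beer, wine and spirits → 8.75% + 0% city = 8.75% → €0.97
Sleeping bag €91.11: sports equipment → 4.5% + 2.5% city = 7% → €6.38
Bottle of whiskey €63.86: beer, wine and spirits → 8.75% + 0% city = 8.75% → €5.59
Total tax = €0.80 + €0.90 + €0.73 + €0.97 + €6.38 + €5.59 = €15.37

€15.37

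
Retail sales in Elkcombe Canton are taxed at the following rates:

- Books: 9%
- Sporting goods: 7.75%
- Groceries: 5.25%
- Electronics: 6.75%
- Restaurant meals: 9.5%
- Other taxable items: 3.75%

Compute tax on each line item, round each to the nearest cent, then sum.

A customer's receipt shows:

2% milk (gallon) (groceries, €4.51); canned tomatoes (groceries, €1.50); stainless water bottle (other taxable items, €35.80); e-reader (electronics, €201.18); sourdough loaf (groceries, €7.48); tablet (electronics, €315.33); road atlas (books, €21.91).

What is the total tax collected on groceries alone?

€0.71

2% milk (gallon) €4.51: groceries → 5.25% → €0.24
Canned tomatoes €1.50: groceries → 5.25% → €0.08
Sourdough loaf €7.48: groceries → 5.25% → €0.39
Tax on groceries = €0.24 + €0.08 + €0.39 = €0.71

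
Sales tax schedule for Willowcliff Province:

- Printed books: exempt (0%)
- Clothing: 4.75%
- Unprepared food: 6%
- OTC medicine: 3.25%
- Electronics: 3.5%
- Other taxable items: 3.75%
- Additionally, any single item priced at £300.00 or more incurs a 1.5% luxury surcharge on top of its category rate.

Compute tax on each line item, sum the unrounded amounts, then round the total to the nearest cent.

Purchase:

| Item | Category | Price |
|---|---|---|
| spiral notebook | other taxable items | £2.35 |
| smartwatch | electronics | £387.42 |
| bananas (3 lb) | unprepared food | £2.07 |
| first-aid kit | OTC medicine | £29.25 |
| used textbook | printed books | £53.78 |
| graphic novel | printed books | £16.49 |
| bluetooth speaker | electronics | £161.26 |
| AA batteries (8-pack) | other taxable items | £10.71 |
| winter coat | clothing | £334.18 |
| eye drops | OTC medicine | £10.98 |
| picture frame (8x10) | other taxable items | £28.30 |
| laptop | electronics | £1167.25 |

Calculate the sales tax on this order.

Spiral notebook £2.35: other taxable items → 3.75% → £0.088125
Smartwatch £387.42: electronics → 3.5% + 1.5% surcharge = 5% → £19.371
Bananas (3 lb) £2.07: unprepared food → 6% → £0.1242
First-aid kit £29.25: OTC medicine → 3.25% → £0.950625
Used textbook £53.78: printed books → 0% → £0.00
Graphic novel £16.49: printed books → 0% → £0.00
Bluetooth speaker £161.26: electronics → 3.5% → £5.6441
AA batteries (8-pack) £10.71: other taxable items → 3.75% → £0.401625
Winter coat £334.18: clothing → 4.75% + 1.5% surcharge = 6.25% → £20.88625
Eye drops £10.98: OTC medicine → 3.25% → £0.35685
Picture frame (8x10) £28.30: other taxable items → 3.75% → £1.06125
Laptop £1167.25: electronics → 3.5% + 1.5% surcharge = 5% → £58.3625
Unrounded tax sum = £107.246525 → £107.25

£107.25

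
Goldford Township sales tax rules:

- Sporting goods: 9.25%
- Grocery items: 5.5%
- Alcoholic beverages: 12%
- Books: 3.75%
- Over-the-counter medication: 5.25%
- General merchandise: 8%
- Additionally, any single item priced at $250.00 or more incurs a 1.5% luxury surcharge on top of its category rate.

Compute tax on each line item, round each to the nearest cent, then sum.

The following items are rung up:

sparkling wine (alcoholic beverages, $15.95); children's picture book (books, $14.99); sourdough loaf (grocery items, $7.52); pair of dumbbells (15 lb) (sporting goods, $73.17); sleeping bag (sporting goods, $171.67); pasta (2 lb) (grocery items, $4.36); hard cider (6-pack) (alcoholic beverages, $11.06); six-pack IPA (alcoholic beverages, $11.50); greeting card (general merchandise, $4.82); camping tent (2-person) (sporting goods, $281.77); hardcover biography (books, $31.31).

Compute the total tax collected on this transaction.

$60.33

Sparkling wine $15.95: alcoholic beverages → 12% → $1.91
Children's picture book $14.99: books → 3.75% → $0.56
Sourdough loaf $7.52: grocery items → 5.5% → $0.41
Pair of dumbbells (15 lb) $73.17: sporting goods → 9.25% → $6.77
Sleeping bag $171.67: sporting goods → 9.25% → $15.88
Pasta (2 lb) $4.36: grocery items → 5.5% → $0.24
Hard cider (6-pack) $11.06: alcoholic beverages → 12% → $1.33
Six-pack IPA $11.50: alcoholic beverages → 12% → $1.38
Greeting card $4.82: general merchandise → 8% → $0.39
Camping tent (2-person) $281.77: sporting goods → 9.25% + 1.5% surcharge = 10.75% → $30.29
Hardcover biography $31.31: books → 3.75% → $1.17
Total tax = $1.91 + $0.56 + $0.41 + $6.77 + $15.88 + $0.24 + $1.33 + $1.38 + $0.39 + $30.29 + $1.17 = $60.33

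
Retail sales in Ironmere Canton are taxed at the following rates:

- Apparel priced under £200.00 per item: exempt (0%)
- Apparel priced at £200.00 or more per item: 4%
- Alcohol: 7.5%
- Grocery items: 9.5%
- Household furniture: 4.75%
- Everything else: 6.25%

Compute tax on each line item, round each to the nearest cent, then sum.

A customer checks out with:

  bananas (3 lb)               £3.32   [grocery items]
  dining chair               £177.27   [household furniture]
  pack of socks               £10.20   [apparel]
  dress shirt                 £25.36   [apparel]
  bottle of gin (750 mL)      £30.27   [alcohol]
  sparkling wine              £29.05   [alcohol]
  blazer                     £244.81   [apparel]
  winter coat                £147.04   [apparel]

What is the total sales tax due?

£22.98

Bananas (3 lb) £3.32: grocery items → 9.5% → £0.32
Dining chair £177.27: household furniture → 4.75% → £8.42
Pack of socks £10.20: apparel, under £200.00 → 0% → £0.00
Dress shirt £25.36: apparel, under £200.00 → 0% → £0.00
Bottle of gin (750 mL) £30.27: alcohol → 7.5% → £2.27
Sparkling wine £29.05: alcohol → 7.5% → £2.18
Blazer £244.81: apparel, £200.00 or more → 4% → £9.79
Winter coat £147.04: apparel, under £200.00 → 0% → £0.00
Total tax = £0.32 + £8.42 + £2.27 + £2.18 + £9.79 = £22.98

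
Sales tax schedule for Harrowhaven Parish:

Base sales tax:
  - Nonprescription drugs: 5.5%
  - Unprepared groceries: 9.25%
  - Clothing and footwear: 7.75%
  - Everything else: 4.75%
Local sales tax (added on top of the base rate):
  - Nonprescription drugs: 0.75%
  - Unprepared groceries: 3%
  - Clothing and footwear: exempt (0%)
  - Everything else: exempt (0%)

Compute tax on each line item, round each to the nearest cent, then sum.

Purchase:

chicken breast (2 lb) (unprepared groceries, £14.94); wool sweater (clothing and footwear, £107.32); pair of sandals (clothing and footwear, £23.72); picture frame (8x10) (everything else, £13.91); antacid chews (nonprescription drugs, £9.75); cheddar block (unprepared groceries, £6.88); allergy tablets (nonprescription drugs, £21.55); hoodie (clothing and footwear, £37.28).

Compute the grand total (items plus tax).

Chicken breast (2 lb) £14.94: unprepared groceries → 9.25% + 3% local = 12.25% → £1.83
Wool sweater £107.32: clothing and footwear → 7.75% + 0% local = 7.75% → £8.32
Pair of sandals £23.72: clothing and footwear → 7.75% + 0% local = 7.75% → £1.84
Picture frame (8x10) £13.91: everything else → 4.75% + 0% local = 4.75% → £0.66
Antacid chews £9.75: nonprescription drugs → 5.5% + 0.75% local = 6.25% → £0.61
Cheddar block £6.88: unprepared groceries → 9.25% + 3% local = 12.25% → £0.84
Allergy tablets £21.55: nonprescription drugs → 5.5% + 0.75% local = 6.25% → £1.35
Hoodie £37.28: clothing and footwear → 7.75% + 0% local = 7.75% → £2.89
Subtotal = £235.35; tax = £18.34; total due = £253.69

£253.69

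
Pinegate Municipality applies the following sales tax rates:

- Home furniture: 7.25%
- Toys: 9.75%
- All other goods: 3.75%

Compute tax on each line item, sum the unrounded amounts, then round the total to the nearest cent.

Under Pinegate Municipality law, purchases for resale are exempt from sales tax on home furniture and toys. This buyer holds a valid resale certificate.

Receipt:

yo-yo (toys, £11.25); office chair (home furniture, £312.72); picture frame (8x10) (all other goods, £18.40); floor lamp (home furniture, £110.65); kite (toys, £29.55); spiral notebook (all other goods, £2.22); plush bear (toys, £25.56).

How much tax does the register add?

£0.77

Yo-yo £11.25: toys, buyer-exempt → 0% → £0.00
Office chair £312.72: home furniture, buyer-exempt → 0% → £0.00
Picture frame (8x10) £18.40: all other goods → 3.75% → £0.69
Floor lamp £110.65: home furniture, buyer-exempt → 0% → £0.00
Kite £29.55: toys, buyer-exempt → 0% → £0.00
Spiral notebook £2.22: all other goods → 3.75% → £0.08325
Plush bear £25.56: toys, buyer-exempt → 0% → £0.00
Unrounded tax sum = £0.77325 → £0.77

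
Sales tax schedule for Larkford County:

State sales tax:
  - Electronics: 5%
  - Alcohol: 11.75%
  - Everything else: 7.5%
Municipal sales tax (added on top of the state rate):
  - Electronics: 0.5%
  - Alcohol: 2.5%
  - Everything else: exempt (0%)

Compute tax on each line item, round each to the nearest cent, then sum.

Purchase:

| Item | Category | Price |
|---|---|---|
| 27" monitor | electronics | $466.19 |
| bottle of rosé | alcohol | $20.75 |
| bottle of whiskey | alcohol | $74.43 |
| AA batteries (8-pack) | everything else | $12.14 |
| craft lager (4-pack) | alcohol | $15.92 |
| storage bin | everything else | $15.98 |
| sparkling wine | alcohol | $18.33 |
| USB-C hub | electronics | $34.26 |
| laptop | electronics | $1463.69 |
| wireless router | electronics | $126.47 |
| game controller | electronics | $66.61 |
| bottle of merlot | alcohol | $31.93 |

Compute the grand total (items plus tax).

$2490.45

27" monitor $466.19: electronics → 5% + 0.5% municipal = 5.5% → $25.64
Bottle of rosé $20.75: alcohol → 11.75% + 2.5% municipal = 14.25% → $2.96
Bottle of whiskey $74.43: alcohol → 11.75% + 2.5% municipal = 14.25% → $10.61
AA batteries (8-pack) $12.14: everything else → 7.5% + 0% municipal = 7.5% → $0.91
Craft lager (4-pack) $15.92: alcohol → 11.75% + 2.5% municipal = 14.25% → $2.27
Storage bin $15.98: everything else → 7.5% + 0% municipal = 7.5% → $1.20
Sparkling wine $18.33: alcohol → 11.75% + 2.5% municipal = 14.25% → $2.61
USB-C hub $34.26: electronics → 5% + 0.5% municipal = 5.5% → $1.88
Laptop $1463.69: electronics → 5% + 0.5% municipal = 5.5% → $80.50
Wireless router $126.47: electronics → 5% + 0.5% municipal = 5.5% → $6.96
Game controller $66.61: electronics → 5% + 0.5% municipal = 5.5% → $3.66
Bottle of merlot $31.93: alcohol → 11.75% + 2.5% municipal = 14.25% → $4.55
Subtotal = $2346.70; tax = $143.75; total due = $2490.45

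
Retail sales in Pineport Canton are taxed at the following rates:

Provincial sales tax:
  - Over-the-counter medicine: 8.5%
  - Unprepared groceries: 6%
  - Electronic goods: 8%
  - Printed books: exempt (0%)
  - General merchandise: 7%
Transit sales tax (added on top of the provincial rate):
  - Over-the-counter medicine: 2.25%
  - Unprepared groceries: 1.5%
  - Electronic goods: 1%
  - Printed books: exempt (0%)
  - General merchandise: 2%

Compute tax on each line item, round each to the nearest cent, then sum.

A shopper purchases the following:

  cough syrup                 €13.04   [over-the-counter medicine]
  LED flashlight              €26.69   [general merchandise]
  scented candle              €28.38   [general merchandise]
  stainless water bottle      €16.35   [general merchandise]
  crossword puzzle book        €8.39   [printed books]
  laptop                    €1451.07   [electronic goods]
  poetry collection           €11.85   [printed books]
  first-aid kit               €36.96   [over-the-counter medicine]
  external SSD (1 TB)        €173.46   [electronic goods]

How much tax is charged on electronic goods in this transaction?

€146.21

Laptop €1451.07: electronic goods → 8% + 1% transit = 9% → €130.60
External SSD (1 TB) €173.46: electronic goods → 8% + 1% transit = 9% → €15.61
Tax on electronic goods = €130.60 + €15.61 = €146.21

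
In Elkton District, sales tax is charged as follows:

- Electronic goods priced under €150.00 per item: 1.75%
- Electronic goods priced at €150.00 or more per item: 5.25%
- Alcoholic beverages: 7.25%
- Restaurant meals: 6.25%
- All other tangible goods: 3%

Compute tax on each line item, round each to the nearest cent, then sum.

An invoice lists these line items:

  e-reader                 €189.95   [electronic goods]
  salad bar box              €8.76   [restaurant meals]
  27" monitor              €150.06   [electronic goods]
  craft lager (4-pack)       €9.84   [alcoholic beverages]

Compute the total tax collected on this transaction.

€19.11

E-reader €189.95: electronic goods, €150.00 or more → 5.25% → €9.97
Salad bar box €8.76: restaurant meals → 6.25% → €0.55
27" monitor €150.06: electronic goods, €150.00 or more → 5.25% → €7.88
Craft lager (4-pack) €9.84: alcoholic beverages → 7.25% → €0.71
Total tax = €9.97 + €0.55 + €7.88 + €0.71 = €19.11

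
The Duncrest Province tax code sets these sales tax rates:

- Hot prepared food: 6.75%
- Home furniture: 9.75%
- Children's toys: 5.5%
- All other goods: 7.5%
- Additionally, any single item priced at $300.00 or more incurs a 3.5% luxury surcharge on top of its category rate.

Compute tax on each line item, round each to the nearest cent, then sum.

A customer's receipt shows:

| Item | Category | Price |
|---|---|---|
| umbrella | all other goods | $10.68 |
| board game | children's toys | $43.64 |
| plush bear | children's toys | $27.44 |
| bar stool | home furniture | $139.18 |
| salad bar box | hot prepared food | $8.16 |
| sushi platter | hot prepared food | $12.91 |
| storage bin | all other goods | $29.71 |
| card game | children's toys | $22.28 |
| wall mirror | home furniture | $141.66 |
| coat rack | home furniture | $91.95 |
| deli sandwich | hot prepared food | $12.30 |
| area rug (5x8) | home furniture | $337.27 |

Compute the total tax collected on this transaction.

Umbrella $10.68: all other goods → 7.5% → $0.80
Board game $43.64: children's toys → 5.5% → $2.40
Plush bear $27.44: children's toys → 5.5% → $1.51
Bar stool $139.18: home furniture → 9.75% → $13.57
Salad bar box $8.16: hot prepared food → 6.75% → $0.55
Sushi platter $12.91: hot prepared food → 6.75% → $0.87
Storage bin $29.71: all other goods → 7.5% → $2.23
Card game $22.28: children's toys → 5.5% → $1.23
Wall mirror $141.66: home furniture → 9.75% → $13.81
Coat rack $91.95: home furniture → 9.75% → $8.97
Deli sandwich $12.30: hot prepared food → 6.75% → $0.83
Area rug (5x8) $337.27: home furniture → 9.75% + 3.5% surcharge = 13.25% → $44.69
Total tax = $0.80 + $2.40 + $1.51 + $13.57 + $0.55 + $0.87 + $2.23 + $1.23 + $13.81 + $8.97 + $0.83 + $44.69 = $91.46

$91.46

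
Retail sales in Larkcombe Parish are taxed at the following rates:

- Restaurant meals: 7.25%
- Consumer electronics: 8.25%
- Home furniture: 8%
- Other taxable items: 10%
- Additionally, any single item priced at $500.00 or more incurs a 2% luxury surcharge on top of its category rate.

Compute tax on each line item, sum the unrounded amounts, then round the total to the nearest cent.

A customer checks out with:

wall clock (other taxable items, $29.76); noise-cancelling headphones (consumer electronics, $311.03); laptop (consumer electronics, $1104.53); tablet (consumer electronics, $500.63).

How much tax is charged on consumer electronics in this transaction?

Noise-cancelling headphones $311.03: consumer electronics → 8.25% → $25.659975
Laptop $1104.53: consumer electronics → 8.25% + 2% surcharge = 10.25% → $113.214325
Tablet $500.63: consumer electronics → 8.25% + 2% surcharge = 10.25% → $51.314575
Tax on consumer electronics: unrounded sum = $190.188875 → $190.19

$190.19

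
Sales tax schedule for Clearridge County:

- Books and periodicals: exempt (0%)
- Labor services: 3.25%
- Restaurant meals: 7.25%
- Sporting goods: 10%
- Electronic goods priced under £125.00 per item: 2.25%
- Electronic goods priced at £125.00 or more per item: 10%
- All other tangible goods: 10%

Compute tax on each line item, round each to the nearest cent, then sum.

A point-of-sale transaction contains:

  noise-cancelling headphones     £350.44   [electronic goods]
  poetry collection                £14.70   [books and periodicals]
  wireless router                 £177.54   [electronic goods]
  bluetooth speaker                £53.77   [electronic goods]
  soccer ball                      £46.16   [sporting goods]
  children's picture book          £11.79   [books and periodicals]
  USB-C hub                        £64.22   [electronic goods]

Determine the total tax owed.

£60.06

Noise-cancelling headphones £350.44: electronic goods, £125.00 or more → 10% → £35.04
Poetry collection £14.70: books and periodicals → 0% → £0.00
Wireless router £177.54: electronic goods, £125.00 or more → 10% → £17.75
Bluetooth speaker £53.77: electronic goods, under £125.00 → 2.25% → £1.21
Soccer ball £46.16: sporting goods → 10% → £4.62
Children's picture book £11.79: books and periodicals → 0% → £0.00
USB-C hub £64.22: electronic goods, under £125.00 → 2.25% → £1.44
Total tax = £35.04 + £17.75 + £1.21 + £4.62 + £1.44 = £60.06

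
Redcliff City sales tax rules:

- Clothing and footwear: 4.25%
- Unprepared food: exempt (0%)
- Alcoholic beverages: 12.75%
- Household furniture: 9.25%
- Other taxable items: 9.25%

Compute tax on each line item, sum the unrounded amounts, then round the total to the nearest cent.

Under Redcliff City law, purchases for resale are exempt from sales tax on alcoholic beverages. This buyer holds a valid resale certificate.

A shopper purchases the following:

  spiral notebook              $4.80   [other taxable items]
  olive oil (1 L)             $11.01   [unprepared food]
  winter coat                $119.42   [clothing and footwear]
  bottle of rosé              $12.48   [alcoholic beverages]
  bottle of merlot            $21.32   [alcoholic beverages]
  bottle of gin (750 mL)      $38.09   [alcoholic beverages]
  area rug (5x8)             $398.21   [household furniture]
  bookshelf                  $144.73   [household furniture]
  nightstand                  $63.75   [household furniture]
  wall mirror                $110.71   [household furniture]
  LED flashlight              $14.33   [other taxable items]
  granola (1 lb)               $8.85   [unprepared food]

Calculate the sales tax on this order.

$73.20

Spiral notebook $4.80: other taxable items → 9.25% → $0.444
Olive oil (1 L) $11.01: unprepared food → 0% → $0.00
Winter coat $119.42: clothing and footwear → 4.25% → $5.07535
Bottle of rosé $12.48: alcoholic beverages, buyer-exempt → 0% → $0.00
Bottle of merlot $21.32: alcoholic beverages, buyer-exempt → 0% → $0.00
Bottle of gin (750 mL) $38.09: alcoholic beverages, buyer-exempt → 0% → $0.00
Area rug (5x8) $398.21: household furniture → 9.25% → $36.834425
Bookshelf $144.73: household furniture → 9.25% → $13.387525
Nightstand $63.75: household furniture → 9.25% → $5.896875
Wall mirror $110.71: household furniture → 9.25% → $10.240675
LED flashlight $14.33: other taxable items → 9.25% → $1.325525
Granola (1 lb) $8.85: unprepared food → 0% → $0.00
Unrounded tax sum = $73.204375 → $73.20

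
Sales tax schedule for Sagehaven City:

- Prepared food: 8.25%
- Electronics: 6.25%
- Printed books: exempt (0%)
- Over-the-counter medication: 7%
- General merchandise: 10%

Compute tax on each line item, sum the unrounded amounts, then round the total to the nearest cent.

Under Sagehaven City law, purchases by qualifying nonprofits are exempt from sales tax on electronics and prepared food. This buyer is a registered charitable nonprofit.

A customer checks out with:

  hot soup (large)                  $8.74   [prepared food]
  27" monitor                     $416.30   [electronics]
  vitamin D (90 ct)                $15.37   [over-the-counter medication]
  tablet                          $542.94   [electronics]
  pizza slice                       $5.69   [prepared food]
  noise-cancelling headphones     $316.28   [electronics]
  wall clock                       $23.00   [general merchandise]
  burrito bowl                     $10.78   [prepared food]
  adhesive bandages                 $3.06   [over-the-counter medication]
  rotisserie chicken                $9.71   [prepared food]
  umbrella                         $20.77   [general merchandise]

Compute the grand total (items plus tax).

Hot soup (large) $8.74: prepared food, buyer-exempt → 0% → $0.00
27" monitor $416.30: electronics, buyer-exempt → 0% → $0.00
Vitamin D (90 ct) $15.37: over-the-counter medication → 7% → $1.0759
Tablet $542.94: electronics, buyer-exempt → 0% → $0.00
Pizza slice $5.69: prepared food, buyer-exempt → 0% → $0.00
Noise-cancelling headphones $316.28: electronics, buyer-exempt → 0% → $0.00
Wall clock $23.00: general merchandise → 10% → $2.30
Burrito bowl $10.78: prepared food, buyer-exempt → 0% → $0.00
Adhesive bandages $3.06: over-the-counter medication → 7% → $0.2142
Rotisserie chicken $9.71: prepared food, buyer-exempt → 0% → $0.00
Umbrella $20.77: general merchandise → 10% → $2.077
Subtotal = $1372.64; unrounded tax = $5.6671 → $5.67; total due = $1378.31

$1378.31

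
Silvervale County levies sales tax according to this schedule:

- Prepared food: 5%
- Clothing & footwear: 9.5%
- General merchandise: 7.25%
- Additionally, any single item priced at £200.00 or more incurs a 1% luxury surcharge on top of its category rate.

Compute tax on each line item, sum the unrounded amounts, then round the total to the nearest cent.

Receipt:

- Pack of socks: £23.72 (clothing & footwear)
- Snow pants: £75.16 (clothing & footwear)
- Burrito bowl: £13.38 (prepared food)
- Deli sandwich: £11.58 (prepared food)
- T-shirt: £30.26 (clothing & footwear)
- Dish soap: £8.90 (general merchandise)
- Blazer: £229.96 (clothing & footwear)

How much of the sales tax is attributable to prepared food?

Burrito bowl £13.38: prepared food → 5% → £0.669
Deli sandwich £11.58: prepared food → 5% → £0.579
Tax on prepared food: unrounded sum = £1.248 → £1.25

£1.25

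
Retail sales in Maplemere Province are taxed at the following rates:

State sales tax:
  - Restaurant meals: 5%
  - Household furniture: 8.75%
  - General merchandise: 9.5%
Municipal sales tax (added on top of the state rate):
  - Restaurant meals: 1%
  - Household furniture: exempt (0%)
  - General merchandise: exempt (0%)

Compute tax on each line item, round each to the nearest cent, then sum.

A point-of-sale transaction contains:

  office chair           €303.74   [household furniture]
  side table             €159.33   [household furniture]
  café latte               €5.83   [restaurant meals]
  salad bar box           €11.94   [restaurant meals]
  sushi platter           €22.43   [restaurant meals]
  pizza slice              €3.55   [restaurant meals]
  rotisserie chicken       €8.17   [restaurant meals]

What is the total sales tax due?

Office chair €303.74: household furniture → 8.75% + 0% municipal = 8.75% → €26.58
Side table €159.33: household furniture → 8.75% + 0% municipal = 8.75% → €13.94
Café latte €5.83: restaurant meals → 5% + 1% municipal = 6% → €0.35
Salad bar box €11.94: restaurant meals → 5% + 1% municipal = 6% → €0.72
Sushi platter €22.43: restaurant meals → 5% + 1% municipal = 6% → €1.35
Pizza slice €3.55: restaurant meals → 5% + 1% municipal = 6% → €0.21
Rotisserie chicken €8.17: restaurant meals → 5% + 1% municipal = 6% → €0.49
Total tax = €26.58 + €13.94 + €0.35 + €0.72 + €1.35 + €0.21 + €0.49 = €43.64

€43.64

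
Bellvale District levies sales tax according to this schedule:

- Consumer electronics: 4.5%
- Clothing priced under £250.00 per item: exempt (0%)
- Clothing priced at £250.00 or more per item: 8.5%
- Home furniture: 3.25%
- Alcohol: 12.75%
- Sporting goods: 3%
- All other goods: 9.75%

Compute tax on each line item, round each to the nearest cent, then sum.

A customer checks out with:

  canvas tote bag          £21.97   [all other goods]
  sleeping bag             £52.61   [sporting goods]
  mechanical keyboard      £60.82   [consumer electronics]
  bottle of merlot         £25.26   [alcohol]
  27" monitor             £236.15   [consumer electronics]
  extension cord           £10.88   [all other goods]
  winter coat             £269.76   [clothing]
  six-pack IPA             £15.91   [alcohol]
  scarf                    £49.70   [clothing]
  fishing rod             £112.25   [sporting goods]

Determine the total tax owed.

£49.70

Canvas tote bag £21.97: all other goods → 9.75% → £2.14
Sleeping bag £52.61: sporting goods → 3% → £1.58
Mechanical keyboard £60.82: consumer electronics → 4.5% → £2.74
Bottle of merlot £25.26: alcohol → 12.75% → £3.22
27" monitor £236.15: consumer electronics → 4.5% → £10.63
Extension cord £10.88: all other goods → 9.75% → £1.06
Winter coat £269.76: clothing, £250.00 or more → 8.5% → £22.93
Six-pack IPA £15.91: alcohol → 12.75% → £2.03
Scarf £49.70: clothing, under £250.00 → 0% → £0.00
Fishing rod £112.25: sporting goods → 3% → £3.37
Total tax = £2.14 + £1.58 + £2.74 + £3.22 + £10.63 + £1.06 + £22.93 + £2.03 + £3.37 = £49.70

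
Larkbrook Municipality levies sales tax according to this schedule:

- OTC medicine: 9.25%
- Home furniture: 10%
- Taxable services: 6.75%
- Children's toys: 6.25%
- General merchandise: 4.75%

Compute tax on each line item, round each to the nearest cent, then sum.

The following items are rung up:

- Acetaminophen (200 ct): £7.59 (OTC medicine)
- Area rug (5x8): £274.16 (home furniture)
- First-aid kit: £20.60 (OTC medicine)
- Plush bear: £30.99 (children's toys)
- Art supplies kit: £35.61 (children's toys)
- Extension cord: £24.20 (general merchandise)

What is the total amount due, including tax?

Acetaminophen (200 ct) £7.59: OTC medicine → 9.25% → £0.70
Area rug (5x8) £274.16: home furniture → 10% → £27.42
First-aid kit £20.60: OTC medicine → 9.25% → £1.91
Plush bear £30.99: children's toys → 6.25% → £1.94
Art supplies kit £35.61: children's toys → 6.25% → £2.23
Extension cord £24.20: general merchandise → 4.75% → £1.15
Subtotal = £393.15; tax = £35.35; total due = £428.50

£428.50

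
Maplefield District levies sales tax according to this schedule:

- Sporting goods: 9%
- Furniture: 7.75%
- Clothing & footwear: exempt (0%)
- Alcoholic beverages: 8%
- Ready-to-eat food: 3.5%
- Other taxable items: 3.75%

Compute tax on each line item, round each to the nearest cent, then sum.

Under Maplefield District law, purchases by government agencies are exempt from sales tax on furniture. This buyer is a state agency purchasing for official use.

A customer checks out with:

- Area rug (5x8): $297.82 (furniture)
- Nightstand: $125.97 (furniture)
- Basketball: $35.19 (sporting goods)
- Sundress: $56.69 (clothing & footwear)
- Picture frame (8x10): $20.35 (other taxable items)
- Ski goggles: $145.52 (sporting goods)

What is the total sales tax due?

$17.03

Area rug (5x8) $297.82: furniture, buyer-exempt → 0% → $0.00
Nightstand $125.97: furniture, buyer-exempt → 0% → $0.00
Basketball $35.19: sporting goods → 9% → $3.17
Sundress $56.69: clothing & footwear → 0% → $0.00
Picture frame (8x10) $20.35: other taxable items → 3.75% → $0.76
Ski goggles $145.52: sporting goods → 9% → $13.10
Total tax = $3.17 + $0.76 + $13.10 = $17.03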